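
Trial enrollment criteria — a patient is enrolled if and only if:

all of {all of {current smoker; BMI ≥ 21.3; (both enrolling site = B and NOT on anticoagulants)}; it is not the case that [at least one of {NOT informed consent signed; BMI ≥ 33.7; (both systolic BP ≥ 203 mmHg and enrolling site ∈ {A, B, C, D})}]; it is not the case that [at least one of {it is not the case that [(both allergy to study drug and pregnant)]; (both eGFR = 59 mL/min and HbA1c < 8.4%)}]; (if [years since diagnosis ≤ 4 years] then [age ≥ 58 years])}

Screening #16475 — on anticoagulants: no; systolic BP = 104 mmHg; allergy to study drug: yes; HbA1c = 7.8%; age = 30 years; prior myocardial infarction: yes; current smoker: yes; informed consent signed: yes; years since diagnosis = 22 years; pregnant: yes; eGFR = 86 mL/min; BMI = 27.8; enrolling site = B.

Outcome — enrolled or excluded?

Enrolled

Atomic conditions:
  current smoker: yes → true
  BMI ≥ 21.3: 27.8 ≥ 21.3 is true
  enrolling site = B: B == B is true
  NOT on anticoagulants: no → true
  NOT informed consent signed: yes → false
  BMI ≥ 33.7: 27.8 ≥ 33.7 is false
  systolic BP ≥ 203 mmHg: 104 ≥ 203 is false
  enrolling site ∈ {A, B, C, D}: B is in the set → true
  allergy to study drug: yes → true
  pregnant: yes → true
  eGFR = 59 mL/min: 86 == 59 is false
  HbA1c < 8.4%: 7.8 < 8.4 is true
  years since diagnosis ≤ 4 years: 22 ≤ 4 is false
  age ≥ 58 years: 30 ≥ 58 is false
Combine:
[1.3] true AND true = true
[1] true AND true AND true = true
[2.1.3] false AND true = false
[2.1] false OR false OR false = false
[2] NOT false = true
[3.1.1.1] true AND true = true
[3.1.1] NOT true = false
[3.1.2] false AND true = false
[3.1] false OR false = false
[3] NOT false = true
[4] false → false (antecedent false ⇒ implication holds) = true
[root] true AND true AND true AND true = true
Overall: true → enrolled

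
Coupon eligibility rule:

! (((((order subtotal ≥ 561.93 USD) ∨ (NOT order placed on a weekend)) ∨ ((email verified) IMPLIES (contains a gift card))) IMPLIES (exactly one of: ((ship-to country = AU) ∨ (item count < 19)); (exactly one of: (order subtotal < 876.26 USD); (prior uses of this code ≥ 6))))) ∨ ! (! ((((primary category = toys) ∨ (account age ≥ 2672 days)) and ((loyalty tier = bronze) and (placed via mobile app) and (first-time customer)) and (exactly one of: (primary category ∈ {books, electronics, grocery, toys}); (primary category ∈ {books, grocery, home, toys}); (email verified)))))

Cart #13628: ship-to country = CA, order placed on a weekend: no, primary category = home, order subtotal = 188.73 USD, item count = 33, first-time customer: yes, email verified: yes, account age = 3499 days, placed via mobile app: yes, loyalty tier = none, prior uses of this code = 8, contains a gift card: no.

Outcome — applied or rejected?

Applied

Atomic conditions:
  order subtotal ≥ 561.93 USD: 188.73 ≥ 561.93 is false
  NOT order placed on a weekend: no → true
  email verified: yes → true
  contains a gift card: no → false
  ship-to country = AU: CA == AU is false
  item count < 19: 33 < 19 is false
  order subtotal < 876.26 USD: 188.73 < 876.26 is true
  prior uses of this code ≥ 6: 8 ≥ 6 is true
  primary category = toys: home == toys is false
  account age ≥ 2672 days: 3499 ≥ 2672 is true
  loyalty tier = bronze: none == bronze is false
  placed via mobile app: yes → true
  first-time customer: yes → true
  primary category ∈ {books, electronics, grocery, toys}: home is not in the set → false
  primary category ∈ {books, grocery, home, toys}: home is in the set → true
Combine:
[1.1.1.1] false OR true = true
[1.1.1.2] true → false = false
[1.1.1] true OR false = true
[1.1.2.1] false OR false = false
[1.1.2.2] exactly-one(true, true) = false
[1.1.2] exactly-one(false, false) = false
[1.1] true → false = false
[1] NOT false = true
[2.1.1.1] false OR true = true
[2.1.1.2] false AND true AND true = false
[2.1.1.3] exactly-one(false, true, true) = false
[2.1.1] true AND false AND false = false
[2.1] NOT false = true
[2] NOT true = false
[root] true OR false = true
Overall: true → applied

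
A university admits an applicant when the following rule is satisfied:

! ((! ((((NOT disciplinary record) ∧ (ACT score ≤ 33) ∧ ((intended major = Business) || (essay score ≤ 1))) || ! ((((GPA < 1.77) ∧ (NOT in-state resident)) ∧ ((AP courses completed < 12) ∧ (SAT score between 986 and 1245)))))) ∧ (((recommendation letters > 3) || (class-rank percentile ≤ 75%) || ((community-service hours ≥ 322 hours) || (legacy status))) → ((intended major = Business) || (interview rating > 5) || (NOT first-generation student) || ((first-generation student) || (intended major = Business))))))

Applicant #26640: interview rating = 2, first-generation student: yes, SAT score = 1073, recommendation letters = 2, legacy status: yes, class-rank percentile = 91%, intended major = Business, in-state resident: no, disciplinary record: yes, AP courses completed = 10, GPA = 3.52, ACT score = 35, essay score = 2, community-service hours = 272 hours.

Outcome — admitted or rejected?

Admitted

Atomic conditions:
  NOT disciplinary record: yes → false
  ACT score ≤ 33: 35 ≤ 33 is false
  intended major = Business: Business == Business is true
  essay score ≤ 1: 2 ≤ 1 is false
  GPA < 1.77: 3.52 < 1.77 is false
  NOT in-state resident: no → true
  AP courses completed < 12: 10 < 12 is true
  SAT score between 986 and 1245: 1073 in [986, 1245] is true
  recommendation letters > 3: 2 > 3 is false
  class-rank percentile ≤ 75%: 91 ≤ 75 is false
  community-service hours ≥ 322 hours: 272 ≥ 322 is false
  legacy status: yes → true
  interview rating > 5: 2 > 5 is false
  NOT first-generation student: yes → false
  first-generation student: yes → true
Combine:
[1.1.1.1.3] true OR false = true
[1.1.1.1] false AND false AND true = false
[1.1.1.2.1.1] false AND true = false
[1.1.1.2.1.2] true AND true = true
[1.1.1.2.1] false AND true = false
[1.1.1.2] NOT false = true
[1.1.1] false OR true = true
[1.1] NOT true = false
[1.2.1.3] false OR true = true
[1.2.1] false OR false OR true = true
[1.2.2.4] true OR true = true
[1.2.2] true OR false OR false OR true = true
[1.2] true → true = true
[1] false AND true = false
[root] NOT false = true
Overall: true → admitted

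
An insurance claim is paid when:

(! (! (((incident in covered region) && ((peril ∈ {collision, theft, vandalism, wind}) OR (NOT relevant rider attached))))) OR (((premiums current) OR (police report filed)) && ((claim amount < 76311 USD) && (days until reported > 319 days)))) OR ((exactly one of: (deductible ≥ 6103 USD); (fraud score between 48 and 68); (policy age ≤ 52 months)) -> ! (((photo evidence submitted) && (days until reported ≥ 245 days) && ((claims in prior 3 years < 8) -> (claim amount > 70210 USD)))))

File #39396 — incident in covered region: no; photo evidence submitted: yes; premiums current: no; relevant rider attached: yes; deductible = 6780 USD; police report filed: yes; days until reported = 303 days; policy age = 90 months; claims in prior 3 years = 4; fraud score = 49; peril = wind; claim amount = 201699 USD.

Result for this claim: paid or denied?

Atomic conditions:
  incident in covered region: no → false
  peril ∈ {collision, theft, vandalism, wind}: wind is in the set → true
  NOT relevant rider attached: yes → false
  premiums current: no → false
  police report filed: yes → true
  claim amount < 76311 USD: 201699 < 76311 is false
  days until reported > 319 days: 303 > 319 is false
  deductible ≥ 6103 USD: 6780 ≥ 6103 is true
  fraud score between 48 and 68: 49 in [48, 68] is true
  policy age ≤ 52 months: 90 ≤ 52 is false
  photo evidence submitted: yes → true
  days until reported ≥ 245 days: 303 ≥ 245 is true
  claims in prior 3 years < 8: 4 < 8 is true
  claim amount > 70210 USD: 201699 > 70210 is true
Combine:
[1.1.1.1.2] true OR false = true
[1.1.1.1] false AND true = false
[1.1.1] NOT false = true
[1.1] NOT true = false
[1.2.1] false OR true = true
[1.2.2] false AND false = false
[1.2] true AND false = false
[1] false OR false = false
[2.1] exactly-one(true, true, false) = false
[2.2.1.3] true → true = true
[2.2.1] true AND true AND true = true
[2.2] NOT true = false
[2] false → false (antecedent false ⇒ implication holds) = true
[root] false OR true = true
Overall: true → paid

Paid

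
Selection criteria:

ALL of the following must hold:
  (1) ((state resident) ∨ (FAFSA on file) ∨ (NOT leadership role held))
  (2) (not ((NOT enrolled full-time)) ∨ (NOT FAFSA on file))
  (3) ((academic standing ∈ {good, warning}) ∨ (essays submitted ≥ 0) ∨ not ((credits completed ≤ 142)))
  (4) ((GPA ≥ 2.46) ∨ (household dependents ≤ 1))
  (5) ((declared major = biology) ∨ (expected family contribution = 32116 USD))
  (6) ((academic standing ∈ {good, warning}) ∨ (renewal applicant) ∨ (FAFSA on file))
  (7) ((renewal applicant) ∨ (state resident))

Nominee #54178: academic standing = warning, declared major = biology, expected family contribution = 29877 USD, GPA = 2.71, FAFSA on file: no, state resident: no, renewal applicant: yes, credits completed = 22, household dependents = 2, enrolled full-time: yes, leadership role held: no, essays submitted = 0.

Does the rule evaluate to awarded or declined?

Awarded

Atomic conditions:
  state resident: no → false
  FAFSA on file: no → false
  NOT leadership role held: no → true
  NOT enrolled full-time: yes → false
  NOT FAFSA on file: no → true
  academic standing ∈ {good, warning}: warning is in the set → true
  essays submitted ≥ 0: 0 ≥ 0 is true
  credits completed ≤ 142: 22 ≤ 142 is true
  GPA ≥ 2.46: 2.71 ≥ 2.46 is true
  household dependents ≤ 1: 2 ≤ 1 is false
  declared major = biology: biology == biology is true
  expected family contribution = 32116 USD: 29877 == 32116 is false
  renewal applicant: yes → true
Combine:
[1] false OR false OR true = true
[2.1] NOT false = true
[2] true OR true = true
[3.3] NOT true = false
[3] true OR true OR false = true
[4] true OR false = true
[5] true OR false = true
[6] true OR true OR false = true
[7] true OR false = true
[root] true AND true AND true AND true AND true AND true AND true = true
Overall: true → awarded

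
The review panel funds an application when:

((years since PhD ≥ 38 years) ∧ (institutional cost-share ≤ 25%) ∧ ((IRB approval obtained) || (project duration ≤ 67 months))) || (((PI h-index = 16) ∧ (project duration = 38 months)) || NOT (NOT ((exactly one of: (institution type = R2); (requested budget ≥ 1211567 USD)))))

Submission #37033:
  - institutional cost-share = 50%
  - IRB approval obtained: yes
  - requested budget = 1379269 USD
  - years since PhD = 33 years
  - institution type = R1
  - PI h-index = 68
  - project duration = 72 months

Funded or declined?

Funded

Atomic conditions:
  years since PhD ≥ 38 years: 33 ≥ 38 is false
  institutional cost-share ≤ 25%: 50 ≤ 25 is false
  IRB approval obtained: yes → true
  project duration ≤ 67 months: 72 ≤ 67 is false
  PI h-index = 16: 68 == 16 is false
  project duration = 38 months: 72 == 38 is false
  institution type = R2: R1 == R2 is false
  requested budget ≥ 1211567 USD: 1379269 ≥ 1211567 is true
Combine:
[1.3] true OR false = true
[1] false AND false AND true = false
[2.1] false AND false = false
[2.2.1.1] exactly-one(false, true) = true
[2.2.1] NOT true = false
[2.2] NOT false = true
[2] false OR true = true
[root] false OR true = true
Overall: true → funded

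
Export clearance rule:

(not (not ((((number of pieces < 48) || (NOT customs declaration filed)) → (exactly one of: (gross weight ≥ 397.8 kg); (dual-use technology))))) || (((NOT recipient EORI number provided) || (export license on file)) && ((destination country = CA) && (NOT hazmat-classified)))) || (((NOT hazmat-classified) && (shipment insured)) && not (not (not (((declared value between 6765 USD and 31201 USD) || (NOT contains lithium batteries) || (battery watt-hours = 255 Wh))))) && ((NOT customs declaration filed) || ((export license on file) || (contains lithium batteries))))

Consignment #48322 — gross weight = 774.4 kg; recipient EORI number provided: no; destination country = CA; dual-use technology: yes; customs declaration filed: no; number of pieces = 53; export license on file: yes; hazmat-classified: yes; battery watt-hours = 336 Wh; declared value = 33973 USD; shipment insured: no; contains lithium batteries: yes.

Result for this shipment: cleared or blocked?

Atomic conditions:
  number of pieces < 48: 53 < 48 is false
  NOT customs declaration filed: no → true
  gross weight ≥ 397.8 kg: 774.4 ≥ 397.8 is true
  dual-use technology: yes → true
  NOT recipient EORI number provided: no → true
  export license on file: yes → true
  destination country = CA: CA == CA is true
  NOT hazmat-classified: yes → false
  shipment insured: no → false
  declared value between 6765 USD and 31201 USD: 33973 in [6765, 31201] is false
  NOT contains lithium batteries: yes → false
  battery watt-hours = 255 Wh: 336 == 255 is false
  contains lithium batteries: yes → true
Combine:
[1.1.1.1.1] false OR true = true
[1.1.1.1.2] exactly-one(true, true) = false
[1.1.1.1] true → false = false
[1.1.1] NOT false = true
[1.1] NOT true = false
[1.2.1] true OR true = true
[1.2.2] true AND false = false
[1.2] true AND false = false
[1] false OR false = false
[2.1] false AND false = false
[2.2.1.1.1] false OR false OR false = false
[2.2.1.1] NOT false = true
[2.2.1] NOT true = false
[2.2] NOT false = true
[2.3.2] true OR true = true
[2.3] true OR true = true
[2] false AND true AND true = false
[root] false OR false = false
Overall: false → blocked

Blocked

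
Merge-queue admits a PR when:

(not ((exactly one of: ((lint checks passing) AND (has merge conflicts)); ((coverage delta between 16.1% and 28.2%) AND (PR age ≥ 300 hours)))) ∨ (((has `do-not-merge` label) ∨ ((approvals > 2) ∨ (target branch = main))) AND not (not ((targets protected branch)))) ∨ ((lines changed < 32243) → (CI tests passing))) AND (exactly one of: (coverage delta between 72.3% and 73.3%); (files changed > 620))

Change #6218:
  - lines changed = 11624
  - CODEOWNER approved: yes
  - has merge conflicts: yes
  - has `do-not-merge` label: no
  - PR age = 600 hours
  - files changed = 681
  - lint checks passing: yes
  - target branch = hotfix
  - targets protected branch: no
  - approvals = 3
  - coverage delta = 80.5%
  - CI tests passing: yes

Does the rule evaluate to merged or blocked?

Merged

Atomic conditions:
  lint checks passing: yes → true
  has merge conflicts: yes → true
  coverage delta between 16.1% and 28.2%: 80.5 in [16.1, 28.2] is false
  PR age ≥ 300 hours: 600 ≥ 300 is true
  has `do-not-merge` label: no → false
  approvals > 2: 3 > 2 is true
  target branch = main: hotfix == main is false
  targets protected branch: no → false
  lines changed < 32243: 11624 < 32243 is true
  CI tests passing: yes → true
  coverage delta between 72.3% and 73.3%: 80.5 in [72.3, 73.3] is false
  files changed > 620: 681 > 620 is true
Combine:
[1.1.1.1] true AND true = true
[1.1.1.2] false AND true = false
[1.1.1] exactly-one(true, false) = true
[1.1] NOT true = false
[1.2.1.2] true OR false = true
[1.2.1] false OR true = true
[1.2.2.1] NOT false = true
[1.2.2] NOT true = false
[1.2] true AND false = false
[1.3] true → true = true
[1] false OR false OR true = true
[2] exactly-one(false, true) = true
[root] true AND true = true
Overall: true → merged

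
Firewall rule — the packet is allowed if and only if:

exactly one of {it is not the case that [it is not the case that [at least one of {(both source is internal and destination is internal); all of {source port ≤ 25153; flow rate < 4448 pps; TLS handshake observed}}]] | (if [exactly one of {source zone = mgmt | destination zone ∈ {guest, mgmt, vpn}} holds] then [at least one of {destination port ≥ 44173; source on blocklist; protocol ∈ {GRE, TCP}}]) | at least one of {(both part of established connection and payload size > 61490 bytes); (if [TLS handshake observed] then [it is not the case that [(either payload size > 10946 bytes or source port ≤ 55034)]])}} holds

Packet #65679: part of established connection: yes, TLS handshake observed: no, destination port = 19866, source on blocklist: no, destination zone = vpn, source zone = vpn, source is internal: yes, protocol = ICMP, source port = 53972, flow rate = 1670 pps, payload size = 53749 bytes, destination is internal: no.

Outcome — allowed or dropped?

Atomic conditions:
  source is internal: yes → true
  destination is internal: no → false
  source port ≤ 25153: 53972 ≤ 25153 is false
  flow rate < 4448 pps: 1670 < 4448 is true
  TLS handshake observed: no → false
  source zone = mgmt: vpn == mgmt is false
  destination zone ∈ {guest, mgmt, vpn}: vpn is in the set → true
  destination port ≥ 44173: 19866 ≥ 44173 is false
  source on blocklist: no → false
  protocol ∈ {GRE, TCP}: ICMP is not in the set → false
  part of established connection: yes → true
  payload size > 61490 bytes: 53749 > 61490 is false
  payload size > 10946 bytes: 53749 > 10946 is true
  source port ≤ 55034: 53972 ≤ 55034 is true
Combine:
[1.1.1.1] true AND false = false
[1.1.1.2] false AND true AND false = false
[1.1.1] false OR false = false
[1.1] NOT false = true
[1] NOT true = false
[2.1] exactly-one(false, true) = true
[2.2] false OR false OR false = false
[2] true → false = false
[3.1] true AND false = false
[3.2.2.1] true OR true = true
[3.2.2] NOT true = false
[3.2] false → false (antecedent false ⇒ implication holds) = true
[3] false OR true = true
[root] exactly-one(false, false, true) = true
Overall: true → allowed

Allowed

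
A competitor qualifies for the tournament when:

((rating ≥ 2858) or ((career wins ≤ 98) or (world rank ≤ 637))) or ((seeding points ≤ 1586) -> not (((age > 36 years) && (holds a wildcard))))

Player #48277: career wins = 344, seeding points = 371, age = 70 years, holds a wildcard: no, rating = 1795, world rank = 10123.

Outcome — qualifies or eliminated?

Qualifies

Atomic conditions:
  rating ≥ 2858: 1795 ≥ 2858 is false
  career wins ≤ 98: 344 ≤ 98 is false
  world rank ≤ 637: 10123 ≤ 637 is false
  seeding points ≤ 1586: 371 ≤ 1586 is true
  age > 36 years: 70 > 36 is true
  holds a wildcard: no → false
Combine:
[1.2] false OR false = false
[1] false OR false = false
[2.2.1] true AND false = false
[2.2] NOT false = true
[2] true → true = true
[root] false OR true = true
Overall: true → qualifies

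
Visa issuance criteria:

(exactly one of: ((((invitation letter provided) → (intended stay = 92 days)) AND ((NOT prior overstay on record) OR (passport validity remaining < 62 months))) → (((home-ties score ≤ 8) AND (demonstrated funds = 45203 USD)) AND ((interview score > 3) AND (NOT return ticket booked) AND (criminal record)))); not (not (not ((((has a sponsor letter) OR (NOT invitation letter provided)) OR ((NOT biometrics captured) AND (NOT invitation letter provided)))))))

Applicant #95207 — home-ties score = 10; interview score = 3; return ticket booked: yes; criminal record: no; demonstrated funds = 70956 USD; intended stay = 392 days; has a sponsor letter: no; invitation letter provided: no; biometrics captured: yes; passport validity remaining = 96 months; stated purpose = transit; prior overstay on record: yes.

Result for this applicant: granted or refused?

Atomic conditions:
  invitation letter provided: no → false
  intended stay = 92 days: 392 == 92 is false
  NOT prior overstay on record: yes → false
  passport validity remaining < 62 months: 96 < 62 is false
  home-ties score ≤ 8: 10 ≤ 8 is false
  demonstrated funds = 45203 USD: 70956 == 45203 is false
  interview score > 3: 3 > 3 is false
  NOT return ticket booked: yes → false
  criminal record: no → false
  has a sponsor letter: no → false
  NOT invitation letter provided: no → true
  NOT biometrics captured: yes → false
Combine:
[1.1.1] false → false (antecedent false ⇒ implication holds) = true
[1.1.2] false OR false = false
[1.1] true AND false = false
[1.2.1] false AND false = false
[1.2.2] false AND false AND false = false
[1.2] false AND false = false
[1] false → false (antecedent false ⇒ implication holds) = true
[2.1.1.1.1] false OR true = true
[2.1.1.1.2] false AND true = false
[2.1.1.1] true OR false = true
[2.1.1] NOT true = false
[2.1] NOT false = true
[2] NOT true = false
[root] exactly-one(true, false) = true
Overall: true → granted

Granted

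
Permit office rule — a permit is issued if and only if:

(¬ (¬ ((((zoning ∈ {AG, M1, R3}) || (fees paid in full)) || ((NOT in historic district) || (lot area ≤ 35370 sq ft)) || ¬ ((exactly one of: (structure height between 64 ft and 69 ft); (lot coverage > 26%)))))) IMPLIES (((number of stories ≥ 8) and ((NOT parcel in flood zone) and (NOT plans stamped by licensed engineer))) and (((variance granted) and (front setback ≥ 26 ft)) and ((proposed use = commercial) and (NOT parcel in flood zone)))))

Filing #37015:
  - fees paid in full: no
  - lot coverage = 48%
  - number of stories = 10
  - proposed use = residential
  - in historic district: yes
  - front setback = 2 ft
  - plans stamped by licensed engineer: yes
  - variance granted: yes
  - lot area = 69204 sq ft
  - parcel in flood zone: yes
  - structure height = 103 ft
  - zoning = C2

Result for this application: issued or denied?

Issued

Atomic conditions:
  zoning ∈ {AG, M1, R3}: C2 is not in the set → false
  fees paid in full: no → false
  NOT in historic district: yes → false
  lot area ≤ 35370 sq ft: 69204 ≤ 35370 is false
  structure height between 64 ft and 69 ft: 103 in [64, 69] is false
  lot coverage > 26%: 48 > 26 is true
  number of stories ≥ 8: 10 ≥ 8 is true
  NOT parcel in flood zone: yes → false
  NOT plans stamped by licensed engineer: yes → false
  variance granted: yes → true
  front setback ≥ 26 ft: 2 ≥ 26 is false
  proposed use = commercial: residential == commercial is false
Combine:
[1.1.1.1] false OR false = false
[1.1.1.2] false OR false = false
[1.1.1.3.1] exactly-one(false, true) = true
[1.1.1.3] NOT true = false
[1.1.1] false OR false OR false = false
[1.1] NOT false = true
[1] NOT true = false
[2.1.2] false AND false = false
[2.1] true AND false = false
[2.2.1] true AND false = false
[2.2.2] false AND false = false
[2.2] false AND false = false
[2] false AND false = false
[root] false → false (antecedent false ⇒ implication holds) = true
Overall: true → issued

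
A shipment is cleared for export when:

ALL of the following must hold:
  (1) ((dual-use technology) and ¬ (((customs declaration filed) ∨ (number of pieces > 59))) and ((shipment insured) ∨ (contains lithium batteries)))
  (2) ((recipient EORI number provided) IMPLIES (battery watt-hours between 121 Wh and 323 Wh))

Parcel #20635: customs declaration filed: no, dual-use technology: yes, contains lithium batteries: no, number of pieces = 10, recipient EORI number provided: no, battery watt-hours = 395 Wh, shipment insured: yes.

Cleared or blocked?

Cleared

Atomic conditions:
  dual-use technology: yes → true
  customs declaration filed: no → false
  number of pieces > 59: 10 > 59 is false
  shipment insured: yes → true
  contains lithium batteries: no → false
  recipient EORI number provided: no → false
  battery watt-hours between 121 Wh and 323 Wh: 395 in [121, 323] is false
Combine:
[1.2.1] false OR false = false
[1.2] NOT false = true
[1.3] true OR false = true
[1] true AND true AND true = true
[2] false → false (antecedent false ⇒ implication holds) = true
[root] true AND true = true
Overall: true → cleared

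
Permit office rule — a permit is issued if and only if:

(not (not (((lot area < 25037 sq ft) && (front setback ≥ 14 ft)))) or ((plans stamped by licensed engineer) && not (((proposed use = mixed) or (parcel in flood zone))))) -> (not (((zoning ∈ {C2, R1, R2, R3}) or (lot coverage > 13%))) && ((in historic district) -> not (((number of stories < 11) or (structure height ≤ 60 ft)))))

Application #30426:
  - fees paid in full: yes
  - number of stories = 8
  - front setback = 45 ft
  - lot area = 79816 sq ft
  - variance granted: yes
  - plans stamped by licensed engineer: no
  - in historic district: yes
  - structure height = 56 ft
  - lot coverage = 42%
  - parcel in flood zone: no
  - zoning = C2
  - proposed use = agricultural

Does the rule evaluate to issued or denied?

Atomic conditions:
  lot area < 25037 sq ft: 79816 < 25037 is false
  front setback ≥ 14 ft: 45 ≥ 14 is true
  plans stamped by licensed engineer: no → false
  proposed use = mixed: agricultural == mixed is false
  parcel in flood zone: no → false
  zoning ∈ {C2, R1, R2, R3}: C2 is in the set → true
  lot coverage > 13%: 42 > 13 is true
  in historic district: yes → true
  number of stories < 11: 8 < 11 is true
  structure height ≤ 60 ft: 56 ≤ 60 is true
Combine:
[1.1.1.1] false AND true = false
[1.1.1] NOT false = true
[1.1] NOT true = false
[1.2.2.1] false OR false = false
[1.2.2] NOT false = true
[1.2] false AND true = false
[1] false OR false = false
[2.1.1] true OR true = true
[2.1] NOT true = false
[2.2.2.1] true OR true = true
[2.2.2] NOT true = false
[2.2] true → false = false
[2] false AND false = false
[root] false → false (antecedent false ⇒ implication holds) = true
Overall: true → issued

Issued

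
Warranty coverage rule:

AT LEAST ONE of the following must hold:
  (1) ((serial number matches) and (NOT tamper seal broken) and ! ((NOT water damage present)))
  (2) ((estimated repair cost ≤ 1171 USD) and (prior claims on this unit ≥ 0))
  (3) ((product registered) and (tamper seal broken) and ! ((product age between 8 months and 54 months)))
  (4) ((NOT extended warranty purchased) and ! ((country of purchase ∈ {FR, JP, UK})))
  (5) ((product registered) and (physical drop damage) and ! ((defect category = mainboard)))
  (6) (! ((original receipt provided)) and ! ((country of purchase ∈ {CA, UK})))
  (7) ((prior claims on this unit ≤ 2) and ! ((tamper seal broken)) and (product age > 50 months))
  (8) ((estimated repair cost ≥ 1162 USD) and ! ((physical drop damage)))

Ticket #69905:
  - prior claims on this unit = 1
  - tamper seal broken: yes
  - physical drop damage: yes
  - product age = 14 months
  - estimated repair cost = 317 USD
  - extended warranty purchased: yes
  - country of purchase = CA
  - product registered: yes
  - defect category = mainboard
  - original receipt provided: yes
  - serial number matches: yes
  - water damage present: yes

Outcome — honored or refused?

Atomic conditions:
  serial number matches: yes → true
  NOT tamper seal broken: yes → false
  NOT water damage present: yes → false
  estimated repair cost ≤ 1171 USD: 317 ≤ 1171 is true
  prior claims on this unit ≥ 0: 1 ≥ 0 is true
  product registered: yes → true
  tamper seal broken: yes → true
  product age between 8 months and 54 months: 14 in [8, 54] is true
  NOT extended warranty purchased: yes → false
  country of purchase ∈ {FR, JP, UK}: CA is not in the set → false
  physical drop damage: yes → true
  defect category = mainboard: mainboard == mainboard is true
  original receipt provided: yes → true
  country of purchase ∈ {CA, UK}: CA is in the set → true
  prior claims on this unit ≤ 2: 1 ≤ 2 is true
  product age > 50 months: 14 > 50 is false
  estimated repair cost ≥ 1162 USD: 317 ≥ 1162 is false
Combine:
[1.3] NOT false = true
[1] true AND false AND true = false
[2] true AND true = true
[3.3] NOT true = false
[3] true AND true AND false = false
[4.2] NOT false = true
[4] false AND true = false
[5.3] NOT true = false
[5] true AND true AND false = false
[6.1] NOT true = false
[6.2] NOT true = false
[6] false AND false = false
[7.2] NOT true = false
[7] true AND false AND false = false
[8.2] NOT true = false
[8] false AND false = false
[root] false OR true OR false OR false OR false OR false OR false OR false = true
Overall: true → honored

Honored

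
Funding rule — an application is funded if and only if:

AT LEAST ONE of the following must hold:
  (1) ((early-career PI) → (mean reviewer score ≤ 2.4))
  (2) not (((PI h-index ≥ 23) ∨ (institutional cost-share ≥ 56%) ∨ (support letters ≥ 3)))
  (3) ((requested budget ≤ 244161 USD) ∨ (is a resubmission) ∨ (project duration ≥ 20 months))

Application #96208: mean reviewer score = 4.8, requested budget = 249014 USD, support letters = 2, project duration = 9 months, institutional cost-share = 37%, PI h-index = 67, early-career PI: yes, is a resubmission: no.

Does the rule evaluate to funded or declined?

Atomic conditions:
  early-career PI: yes → true
  mean reviewer score ≤ 2.4: 4.8 ≤ 2.4 is false
  PI h-index ≥ 23: 67 ≥ 23 is true
  institutional cost-share ≥ 56%: 37 ≥ 56 is false
  support letters ≥ 3: 2 ≥ 3 is false
  requested budget ≤ 244161 USD: 249014 ≤ 244161 is false
  is a resubmission: no → false
  project duration ≥ 20 months: 9 ≥ 20 is false
Combine:
[1] true → false = false
[2.1] true OR false OR false = true
[2] NOT true = false
[3] false OR false OR false = false
[root] false OR false OR false = false
Overall: false → declined

Declined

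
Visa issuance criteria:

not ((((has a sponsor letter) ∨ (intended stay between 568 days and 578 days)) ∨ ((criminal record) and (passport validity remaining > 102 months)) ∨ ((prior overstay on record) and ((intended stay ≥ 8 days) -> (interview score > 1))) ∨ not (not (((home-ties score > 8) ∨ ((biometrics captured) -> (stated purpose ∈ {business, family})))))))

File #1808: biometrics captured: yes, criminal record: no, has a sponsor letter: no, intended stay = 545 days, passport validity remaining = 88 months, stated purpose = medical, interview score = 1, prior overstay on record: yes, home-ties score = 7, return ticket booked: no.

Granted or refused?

Atomic conditions:
  has a sponsor letter: no → false
  intended stay between 568 days and 578 days: 545 in [568, 578] is false
  criminal record: no → false
  passport validity remaining > 102 months: 88 > 102 is false
  prior overstay on record: yes → true
  intended stay ≥ 8 days: 545 ≥ 8 is true
  interview score > 1: 1 > 1 is false
  home-ties score > 8: 7 > 8 is false
  biometrics captured: yes → true
  stated purpose ∈ {business, family}: medical is not in the set → false
Combine:
[1.1] false OR false = false
[1.2] false AND false = false
[1.3.2] true → false = false
[1.3] true AND false = false
[1.4.1.1.2] true → false = false
[1.4.1.1] false OR false = false
[1.4.1] NOT false = true
[1.4] NOT true = false
[1] false OR false OR false OR false = false
[root] NOT false = true
Overall: true → granted

Granted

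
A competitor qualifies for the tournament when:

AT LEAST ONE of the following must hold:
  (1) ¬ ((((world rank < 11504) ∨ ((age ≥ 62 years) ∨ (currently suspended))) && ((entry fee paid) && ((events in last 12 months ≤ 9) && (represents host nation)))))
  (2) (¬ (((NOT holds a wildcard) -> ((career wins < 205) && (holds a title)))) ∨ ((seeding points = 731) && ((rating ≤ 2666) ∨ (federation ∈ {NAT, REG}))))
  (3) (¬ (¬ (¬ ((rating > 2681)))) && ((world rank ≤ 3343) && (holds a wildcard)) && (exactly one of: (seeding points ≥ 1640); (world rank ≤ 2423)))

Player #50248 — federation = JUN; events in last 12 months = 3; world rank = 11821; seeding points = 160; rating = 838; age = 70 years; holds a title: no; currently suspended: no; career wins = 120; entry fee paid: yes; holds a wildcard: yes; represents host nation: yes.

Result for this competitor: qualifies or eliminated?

Eliminated

Atomic conditions:
  world rank < 11504: 11821 < 11504 is false
  age ≥ 62 years: 70 ≥ 62 is true
  currently suspended: no → false
  entry fee paid: yes → true
  events in last 12 months ≤ 9: 3 ≤ 9 is true
  represents host nation: yes → true
  NOT holds a wildcard: yes → false
  career wins < 205: 120 < 205 is true
  holds a title: no → false
  seeding points = 731: 160 == 731 is false
  rating ≤ 2666: 838 ≤ 2666 is true
  federation ∈ {NAT, REG}: JUN is not in the set → false
  rating > 2681: 838 > 2681 is false
  world rank ≤ 3343: 11821 ≤ 3343 is false
  holds a wildcard: yes → true
  seeding points ≥ 1640: 160 ≥ 1640 is false
  world rank ≤ 2423: 11821 ≤ 2423 is false
Combine:
[1.1.1.2] true OR false = true
[1.1.1] false OR true = true
[1.1.2.2] true AND true = true
[1.1.2] true AND true = true
[1.1] true AND true = true
[1] NOT true = false
[2.1.1.2] true AND false = false
[2.1.1] false → false (antecedent false ⇒ implication holds) = true
[2.1] NOT true = false
[2.2.2] true OR false = true
[2.2] false AND true = false
[2] false OR false = false
[3.1.1.1] NOT false = true
[3.1.1] NOT true = false
[3.1] NOT false = true
[3.2] false AND true = false
[3.3] exactly-one(false, false) = false
[3] true AND false AND false = false
[root] false OR false OR false = false
Overall: false → eliminated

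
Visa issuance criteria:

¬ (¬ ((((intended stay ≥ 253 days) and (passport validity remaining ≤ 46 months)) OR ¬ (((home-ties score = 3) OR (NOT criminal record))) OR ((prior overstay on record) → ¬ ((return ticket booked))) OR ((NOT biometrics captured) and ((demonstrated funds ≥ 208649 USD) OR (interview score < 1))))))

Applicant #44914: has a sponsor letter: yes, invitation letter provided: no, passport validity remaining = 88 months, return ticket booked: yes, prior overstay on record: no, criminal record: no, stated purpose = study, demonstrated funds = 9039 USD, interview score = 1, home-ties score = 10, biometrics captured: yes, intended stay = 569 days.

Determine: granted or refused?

Atomic conditions:
  intended stay ≥ 253 days: 569 ≥ 253 is true
  passport validity remaining ≤ 46 months: 88 ≤ 46 is false
  home-ties score = 3: 10 == 3 is false
  NOT criminal record: no → true
  prior overstay on record: no → false
  return ticket booked: yes → true
  NOT biometrics captured: yes → false
  demonstrated funds ≥ 208649 USD: 9039 ≥ 208649 is false
  interview score < 1: 1 < 1 is false
Combine:
[1.1.1] true AND false = false
[1.1.2.1] false OR true = true
[1.1.2] NOT true = false
[1.1.3.2] NOT true = false
[1.1.3] false → false (antecedent false ⇒ implication holds) = true
[1.1.4.2] false OR false = false
[1.1.4] false AND false = false
[1.1] false OR false OR true OR false = true
[1] NOT true = false
[root] NOT false = true
Overall: true → granted

Granted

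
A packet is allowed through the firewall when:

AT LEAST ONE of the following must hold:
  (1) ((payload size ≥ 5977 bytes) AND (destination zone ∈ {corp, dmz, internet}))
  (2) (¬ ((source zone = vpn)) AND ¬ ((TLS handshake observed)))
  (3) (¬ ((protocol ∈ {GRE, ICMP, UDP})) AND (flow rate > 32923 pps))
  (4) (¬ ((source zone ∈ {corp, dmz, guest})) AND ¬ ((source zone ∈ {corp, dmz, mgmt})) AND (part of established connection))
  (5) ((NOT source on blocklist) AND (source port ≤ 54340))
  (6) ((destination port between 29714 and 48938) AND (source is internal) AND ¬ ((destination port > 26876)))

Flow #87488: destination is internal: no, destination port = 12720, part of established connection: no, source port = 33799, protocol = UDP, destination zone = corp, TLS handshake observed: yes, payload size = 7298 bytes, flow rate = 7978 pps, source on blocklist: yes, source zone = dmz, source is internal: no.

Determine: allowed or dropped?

Allowed

Atomic conditions:
  payload size ≥ 5977 bytes: 7298 ≥ 5977 is true
  destination zone ∈ {corp, dmz, internet}: corp is in the set → true
  source zone = vpn: dmz == vpn is false
  TLS handshake observed: yes → true
  protocol ∈ {GRE, ICMP, UDP}: UDP is in the set → true
  flow rate > 32923 pps: 7978 > 32923 is false
  source zone ∈ {corp, dmz, guest}: dmz is in the set → true
  source zone ∈ {corp, dmz, mgmt}: dmz is in the set → true
  part of established connection: no → false
  NOT source on blocklist: yes → false
  source port ≤ 54340: 33799 ≤ 54340 is true
  destination port between 29714 and 48938: 12720 in [29714, 48938] is false
  source is internal: no → false
  destination port > 26876: 12720 > 26876 is false
Combine:
[1] true AND true = true
[2.1] NOT false = true
[2.2] NOT true = false
[2] true AND false = false
[3.1] NOT true = false
[3] false AND false = false
[4.1] NOT true = false
[4.2] NOT true = false
[4] false AND false AND false = false
[5] false AND true = false
[6.3] NOT false = true
[6] false AND false AND true = false
[root] true OR false OR false OR false OR false OR false = true
Overall: true → allowed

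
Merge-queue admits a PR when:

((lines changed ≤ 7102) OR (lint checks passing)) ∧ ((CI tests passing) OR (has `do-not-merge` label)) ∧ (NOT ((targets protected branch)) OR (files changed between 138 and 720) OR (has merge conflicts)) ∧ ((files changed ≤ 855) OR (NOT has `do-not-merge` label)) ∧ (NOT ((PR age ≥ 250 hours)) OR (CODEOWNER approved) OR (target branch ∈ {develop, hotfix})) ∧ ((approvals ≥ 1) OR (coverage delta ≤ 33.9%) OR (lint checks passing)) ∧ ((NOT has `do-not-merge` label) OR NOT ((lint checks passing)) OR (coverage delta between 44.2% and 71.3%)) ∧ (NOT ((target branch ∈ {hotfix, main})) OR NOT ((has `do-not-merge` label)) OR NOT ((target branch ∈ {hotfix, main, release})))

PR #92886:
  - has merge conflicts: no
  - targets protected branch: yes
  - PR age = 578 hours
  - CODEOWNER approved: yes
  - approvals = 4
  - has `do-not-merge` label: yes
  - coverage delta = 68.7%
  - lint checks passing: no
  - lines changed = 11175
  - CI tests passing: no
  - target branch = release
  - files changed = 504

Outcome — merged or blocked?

Blocked

Atomic conditions:
  lines changed ≤ 7102: 11175 ≤ 7102 is false
  lint checks passing: no → false
  CI tests passing: no → false
  has `do-not-merge` label: yes → true
  targets protected branch: yes → true
  files changed between 138 and 720: 504 in [138, 720] is true
  has merge conflicts: no → false
  files changed ≤ 855: 504 ≤ 855 is true
  NOT has `do-not-merge` label: yes → false
  PR age ≥ 250 hours: 578 ≥ 250 is true
  CODEOWNER approved: yes → true
  target branch ∈ {develop, hotfix}: release is not in the set → false
  approvals ≥ 1: 4 ≥ 1 is true
  coverage delta ≤ 33.9%: 68.7 ≤ 33.9 is false
  coverage delta between 44.2% and 71.3%: 68.7 in [44.2, 71.3] is true
  target branch ∈ {hotfix, main}: release is not in the set → false
  target branch ∈ {hotfix, main, release}: release is in the set → true
Combine:
[1] false OR false = false
[2] false OR true = true
[3.1] NOT true = false
[3] false OR true OR false = true
[4] true OR false = true
[5.1] NOT true = false
[5] false OR true OR false = true
[6] true OR false OR false = true
[7.2] NOT false = true
[7] false OR true OR true = true
[8.1] NOT false = true
[8.2] NOT true = false
[8.3] NOT true = false
[8] true OR false OR false = true
[root] false AND true AND true AND true AND true AND true AND true AND true = false
Overall: false → blocked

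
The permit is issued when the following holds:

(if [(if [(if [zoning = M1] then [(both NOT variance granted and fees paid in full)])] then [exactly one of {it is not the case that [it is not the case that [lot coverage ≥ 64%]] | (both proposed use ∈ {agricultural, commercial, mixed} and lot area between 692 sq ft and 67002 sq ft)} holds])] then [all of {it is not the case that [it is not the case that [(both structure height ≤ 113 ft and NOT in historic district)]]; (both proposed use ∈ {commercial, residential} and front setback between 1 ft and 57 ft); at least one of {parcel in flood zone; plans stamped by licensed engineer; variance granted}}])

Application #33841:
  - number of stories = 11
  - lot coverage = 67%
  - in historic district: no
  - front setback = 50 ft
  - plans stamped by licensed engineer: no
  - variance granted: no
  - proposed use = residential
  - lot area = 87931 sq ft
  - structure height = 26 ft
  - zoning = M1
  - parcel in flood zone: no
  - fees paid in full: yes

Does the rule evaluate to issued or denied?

Atomic conditions:
  zoning = M1: M1 == M1 is true
  NOT variance granted: no → true
  fees paid in full: yes → true
  lot coverage ≥ 64%: 67 ≥ 64 is true
  proposed use ∈ {agricultural, commercial, mixed}: residential is not in the set → false
  lot area between 692 sq ft and 67002 sq ft: 87931 in [692, 67002] is false
  structure height ≤ 113 ft: 26 ≤ 113 is true
  NOT in historic district: no → true
  proposed use ∈ {commercial, residential}: residential is in the set → true
  front setback between 1 ft and 57 ft: 50 in [1, 57] is true
  parcel in flood zone: no → false
  plans stamped by licensed engineer: no → false
  variance granted: no → false
Combine:
[1.1.2] true AND true = true
[1.1] true → true = true
[1.2.1.1] NOT true = false
[1.2.1] NOT false = true
[1.2.2] false AND false = false
[1.2] exactly-one(true, false) = true
[1] true → true = true
[2.1.1.1] true AND true = true
[2.1.1] NOT true = false
[2.1] NOT false = true
[2.2] true AND true = true
[2.3] false OR false OR false = false
[2] true AND true AND false = false
[root] true → false = false
Overall: false → denied

Denied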